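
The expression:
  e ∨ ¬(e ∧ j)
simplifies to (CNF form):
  True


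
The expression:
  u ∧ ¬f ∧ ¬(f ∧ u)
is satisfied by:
  {u: True, f: False}


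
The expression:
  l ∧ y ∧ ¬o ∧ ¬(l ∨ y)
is never true.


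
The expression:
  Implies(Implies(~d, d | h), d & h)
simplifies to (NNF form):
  (d & h) | (~d & ~h)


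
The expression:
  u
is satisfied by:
  {u: True}


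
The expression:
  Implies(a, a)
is always true.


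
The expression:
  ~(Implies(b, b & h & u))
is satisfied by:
  {b: True, h: False, u: False}
  {u: True, b: True, h: False}
  {h: True, b: True, u: False}


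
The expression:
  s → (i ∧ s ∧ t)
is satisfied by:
  {i: True, t: True, s: False}
  {i: True, t: False, s: False}
  {t: True, i: False, s: False}
  {i: False, t: False, s: False}
  {i: True, s: True, t: True}


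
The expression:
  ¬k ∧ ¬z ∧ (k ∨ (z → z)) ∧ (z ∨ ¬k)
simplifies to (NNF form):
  ¬k ∧ ¬z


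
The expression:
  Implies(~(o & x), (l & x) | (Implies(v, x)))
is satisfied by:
  {x: True, v: False}
  {v: False, x: False}
  {v: True, x: True}


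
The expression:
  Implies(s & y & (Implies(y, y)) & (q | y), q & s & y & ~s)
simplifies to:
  ~s | ~y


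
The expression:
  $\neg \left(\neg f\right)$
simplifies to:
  $f$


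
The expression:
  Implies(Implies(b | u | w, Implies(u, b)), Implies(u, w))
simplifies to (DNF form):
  w | ~b | ~u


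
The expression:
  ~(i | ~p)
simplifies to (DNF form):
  p & ~i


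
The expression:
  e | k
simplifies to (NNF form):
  e | k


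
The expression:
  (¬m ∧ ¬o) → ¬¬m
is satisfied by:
  {o: True, m: True}
  {o: True, m: False}
  {m: True, o: False}


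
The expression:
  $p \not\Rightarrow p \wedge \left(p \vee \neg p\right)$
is never true.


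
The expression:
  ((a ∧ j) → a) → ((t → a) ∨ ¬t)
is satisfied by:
  {a: True, t: False}
  {t: False, a: False}
  {t: True, a: True}


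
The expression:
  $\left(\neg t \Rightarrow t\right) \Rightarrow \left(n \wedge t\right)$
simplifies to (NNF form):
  $n \vee \neg t$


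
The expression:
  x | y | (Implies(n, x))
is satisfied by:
  {y: True, x: True, n: False}
  {y: True, x: False, n: False}
  {x: True, y: False, n: False}
  {y: False, x: False, n: False}
  {y: True, n: True, x: True}
  {y: True, n: True, x: False}
  {n: True, x: True, y: False}


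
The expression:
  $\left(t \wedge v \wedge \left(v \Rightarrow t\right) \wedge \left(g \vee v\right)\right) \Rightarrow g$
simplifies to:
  $g \vee \neg t \vee \neg v$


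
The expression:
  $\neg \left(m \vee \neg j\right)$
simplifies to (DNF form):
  $j \wedge \neg m$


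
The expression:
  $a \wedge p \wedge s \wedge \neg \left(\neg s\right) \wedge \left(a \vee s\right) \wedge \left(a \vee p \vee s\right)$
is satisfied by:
  {a: True, p: True, s: True}


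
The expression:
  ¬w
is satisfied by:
  {w: False}


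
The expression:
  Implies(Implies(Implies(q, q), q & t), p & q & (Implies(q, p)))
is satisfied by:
  {p: True, t: False, q: False}
  {p: False, t: False, q: False}
  {q: True, p: True, t: False}
  {q: True, p: False, t: False}
  {t: True, p: True, q: False}
  {t: True, p: False, q: False}
  {t: True, q: True, p: True}


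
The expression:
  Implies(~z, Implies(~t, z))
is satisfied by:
  {t: True, z: True}
  {t: True, z: False}
  {z: True, t: False}


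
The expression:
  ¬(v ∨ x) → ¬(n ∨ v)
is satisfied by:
  {x: True, v: True, n: False}
  {x: True, v: False, n: False}
  {v: True, x: False, n: False}
  {x: False, v: False, n: False}
  {x: True, n: True, v: True}
  {x: True, n: True, v: False}
  {n: True, v: True, x: False}


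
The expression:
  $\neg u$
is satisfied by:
  {u: False}


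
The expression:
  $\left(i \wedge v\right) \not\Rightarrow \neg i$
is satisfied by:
  {i: True, v: True}


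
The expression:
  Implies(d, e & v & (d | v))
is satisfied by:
  {e: True, v: True, d: False}
  {e: True, v: False, d: False}
  {v: True, e: False, d: False}
  {e: False, v: False, d: False}
  {d: True, e: True, v: True}


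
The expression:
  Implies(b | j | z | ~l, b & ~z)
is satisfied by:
  {b: True, l: True, z: False, j: False}
  {b: True, z: False, l: False, j: False}
  {j: True, b: True, l: True, z: False}
  {j: True, b: True, z: False, l: False}
  {l: True, j: False, z: False, b: False}


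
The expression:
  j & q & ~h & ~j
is never true.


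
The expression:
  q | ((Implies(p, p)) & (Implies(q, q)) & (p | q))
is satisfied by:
  {q: True, p: True}
  {q: True, p: False}
  {p: True, q: False}


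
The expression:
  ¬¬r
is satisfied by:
  {r: True}


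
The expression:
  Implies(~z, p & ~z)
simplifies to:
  p | z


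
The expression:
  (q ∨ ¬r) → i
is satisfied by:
  {i: True, r: True, q: False}
  {i: True, r: False, q: False}
  {i: True, q: True, r: True}
  {i: True, q: True, r: False}
  {r: True, q: False, i: False}


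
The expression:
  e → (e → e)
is always true.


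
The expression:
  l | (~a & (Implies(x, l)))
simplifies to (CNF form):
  (l | ~a) & (l | ~x)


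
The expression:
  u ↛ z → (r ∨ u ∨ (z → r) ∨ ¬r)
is always true.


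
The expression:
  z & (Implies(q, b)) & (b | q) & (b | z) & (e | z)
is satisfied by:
  {z: True, b: True}


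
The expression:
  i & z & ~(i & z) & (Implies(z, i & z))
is never true.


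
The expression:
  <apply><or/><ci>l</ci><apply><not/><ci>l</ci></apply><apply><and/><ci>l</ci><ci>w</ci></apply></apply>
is always true.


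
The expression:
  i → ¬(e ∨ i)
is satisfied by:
  {i: False}


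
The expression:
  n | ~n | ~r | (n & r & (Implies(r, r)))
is always true.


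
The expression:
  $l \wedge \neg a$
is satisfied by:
  {l: True, a: False}


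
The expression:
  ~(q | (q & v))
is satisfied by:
  {q: False}


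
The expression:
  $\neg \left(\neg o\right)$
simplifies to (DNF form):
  $o$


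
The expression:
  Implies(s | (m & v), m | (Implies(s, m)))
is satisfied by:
  {m: True, s: False}
  {s: False, m: False}
  {s: True, m: True}


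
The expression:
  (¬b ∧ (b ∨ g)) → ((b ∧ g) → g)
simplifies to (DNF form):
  True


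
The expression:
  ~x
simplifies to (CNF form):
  ~x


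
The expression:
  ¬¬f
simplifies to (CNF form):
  f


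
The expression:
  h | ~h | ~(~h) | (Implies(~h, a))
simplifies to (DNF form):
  True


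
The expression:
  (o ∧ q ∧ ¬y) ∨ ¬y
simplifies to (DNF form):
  ¬y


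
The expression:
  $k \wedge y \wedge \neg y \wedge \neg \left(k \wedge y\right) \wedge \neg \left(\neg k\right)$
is never true.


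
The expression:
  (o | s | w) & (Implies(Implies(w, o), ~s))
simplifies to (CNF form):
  (o | w) & (o | ~o) & (w | ~s) & (~o | ~s)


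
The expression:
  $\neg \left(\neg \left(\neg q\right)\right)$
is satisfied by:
  {q: False}


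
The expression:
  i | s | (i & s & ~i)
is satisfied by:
  {i: True, s: True}
  {i: True, s: False}
  {s: True, i: False}


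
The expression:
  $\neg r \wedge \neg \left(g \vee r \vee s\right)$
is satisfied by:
  {g: False, r: False, s: False}


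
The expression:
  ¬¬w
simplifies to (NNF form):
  w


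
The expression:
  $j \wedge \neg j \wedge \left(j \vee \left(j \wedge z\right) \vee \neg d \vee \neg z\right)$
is never true.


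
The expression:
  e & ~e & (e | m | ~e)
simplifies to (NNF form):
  False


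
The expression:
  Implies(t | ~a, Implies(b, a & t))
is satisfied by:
  {a: True, b: False}
  {b: False, a: False}
  {b: True, a: True}


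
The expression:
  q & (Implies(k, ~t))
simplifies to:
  q & (~k | ~t)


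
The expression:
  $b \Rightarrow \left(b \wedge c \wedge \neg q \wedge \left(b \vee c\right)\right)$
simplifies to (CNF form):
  $\left(c \vee \neg b\right) \wedge \left(\neg b \vee \neg q\right)$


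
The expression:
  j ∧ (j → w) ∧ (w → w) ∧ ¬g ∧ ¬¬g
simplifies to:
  False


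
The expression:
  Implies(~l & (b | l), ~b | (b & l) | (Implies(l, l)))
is always true.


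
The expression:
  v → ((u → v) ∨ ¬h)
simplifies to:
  True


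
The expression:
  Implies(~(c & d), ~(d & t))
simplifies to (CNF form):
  c | ~d | ~t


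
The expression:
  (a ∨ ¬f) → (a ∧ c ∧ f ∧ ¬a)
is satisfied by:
  {f: True, a: False}


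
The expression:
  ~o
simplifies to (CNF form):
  ~o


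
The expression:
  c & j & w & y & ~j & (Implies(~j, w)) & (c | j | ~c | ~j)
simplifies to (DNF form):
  False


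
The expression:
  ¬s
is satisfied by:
  {s: False}


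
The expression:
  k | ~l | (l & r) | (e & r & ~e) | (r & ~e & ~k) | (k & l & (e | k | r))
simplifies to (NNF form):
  k | r | ~l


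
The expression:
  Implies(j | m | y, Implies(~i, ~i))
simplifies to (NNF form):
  True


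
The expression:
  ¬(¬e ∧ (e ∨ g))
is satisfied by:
  {e: True, g: False}
  {g: False, e: False}
  {g: True, e: True}


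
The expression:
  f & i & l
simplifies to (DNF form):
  f & i & l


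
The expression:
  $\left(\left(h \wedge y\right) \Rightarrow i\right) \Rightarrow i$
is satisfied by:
  {i: True, y: True, h: True}
  {i: True, y: True, h: False}
  {i: True, h: True, y: False}
  {i: True, h: False, y: False}
  {y: True, h: True, i: False}


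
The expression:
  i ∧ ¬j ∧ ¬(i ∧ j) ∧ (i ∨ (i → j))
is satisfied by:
  {i: True, j: False}


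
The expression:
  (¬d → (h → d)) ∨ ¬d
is always true.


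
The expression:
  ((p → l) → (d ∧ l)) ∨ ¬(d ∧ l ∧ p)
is always true.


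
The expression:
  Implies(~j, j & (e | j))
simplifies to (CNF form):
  j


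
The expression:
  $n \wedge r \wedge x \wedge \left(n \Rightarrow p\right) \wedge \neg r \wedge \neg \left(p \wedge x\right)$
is never true.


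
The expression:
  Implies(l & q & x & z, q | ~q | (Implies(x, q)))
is always true.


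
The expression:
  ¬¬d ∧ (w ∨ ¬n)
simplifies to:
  d ∧ (w ∨ ¬n)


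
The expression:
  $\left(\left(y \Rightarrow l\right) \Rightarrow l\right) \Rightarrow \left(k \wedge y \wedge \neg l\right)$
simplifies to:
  $\neg l \wedge \left(k \vee \neg y\right)$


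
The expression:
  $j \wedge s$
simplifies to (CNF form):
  $j \wedge s$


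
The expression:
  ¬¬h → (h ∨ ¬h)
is always true.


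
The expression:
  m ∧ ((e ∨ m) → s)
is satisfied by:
  {m: True, s: True}


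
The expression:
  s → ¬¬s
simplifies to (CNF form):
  True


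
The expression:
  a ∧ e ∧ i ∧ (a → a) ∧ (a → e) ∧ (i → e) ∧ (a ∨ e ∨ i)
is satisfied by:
  {a: True, i: True, e: True}


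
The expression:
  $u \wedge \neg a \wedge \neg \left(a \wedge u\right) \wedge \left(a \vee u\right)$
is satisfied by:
  {u: True, a: False}


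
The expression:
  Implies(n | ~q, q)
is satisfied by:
  {q: True}


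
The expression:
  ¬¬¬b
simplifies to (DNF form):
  ¬b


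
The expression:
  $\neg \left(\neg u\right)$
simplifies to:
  $u$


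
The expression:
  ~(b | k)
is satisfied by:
  {k: False, b: False}


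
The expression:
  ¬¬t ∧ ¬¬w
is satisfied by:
  {t: True, w: True}


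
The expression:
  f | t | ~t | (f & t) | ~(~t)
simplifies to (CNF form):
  True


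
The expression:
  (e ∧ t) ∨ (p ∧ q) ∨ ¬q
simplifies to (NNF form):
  p ∨ (e ∧ t) ∨ ¬q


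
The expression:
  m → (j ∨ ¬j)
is always true.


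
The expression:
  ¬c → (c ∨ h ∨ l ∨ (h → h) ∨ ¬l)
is always true.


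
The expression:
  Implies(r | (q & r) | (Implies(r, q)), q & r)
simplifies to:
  q & r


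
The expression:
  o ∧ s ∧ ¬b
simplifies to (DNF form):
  o ∧ s ∧ ¬b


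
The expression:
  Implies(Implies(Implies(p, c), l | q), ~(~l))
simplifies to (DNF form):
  l | (c & ~q) | (~p & ~q)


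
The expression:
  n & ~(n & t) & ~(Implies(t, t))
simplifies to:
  False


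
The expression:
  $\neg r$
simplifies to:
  $\neg r$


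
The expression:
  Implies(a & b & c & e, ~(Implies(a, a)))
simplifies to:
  ~a | ~b | ~c | ~e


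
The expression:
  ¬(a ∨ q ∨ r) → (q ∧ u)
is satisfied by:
  {r: True, a: True, q: True}
  {r: True, a: True, q: False}
  {r: True, q: True, a: False}
  {r: True, q: False, a: False}
  {a: True, q: True, r: False}
  {a: True, q: False, r: False}
  {q: True, a: False, r: False}


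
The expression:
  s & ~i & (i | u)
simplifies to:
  s & u & ~i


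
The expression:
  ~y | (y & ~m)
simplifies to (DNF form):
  ~m | ~y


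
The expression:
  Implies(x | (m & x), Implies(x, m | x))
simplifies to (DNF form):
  True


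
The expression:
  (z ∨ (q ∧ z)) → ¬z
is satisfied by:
  {z: False}


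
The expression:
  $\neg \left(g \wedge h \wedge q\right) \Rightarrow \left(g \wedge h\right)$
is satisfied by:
  {h: True, g: True}


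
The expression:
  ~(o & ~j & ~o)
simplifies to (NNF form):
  True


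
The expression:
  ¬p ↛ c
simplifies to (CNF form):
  c ∨ ¬p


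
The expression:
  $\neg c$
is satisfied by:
  {c: False}


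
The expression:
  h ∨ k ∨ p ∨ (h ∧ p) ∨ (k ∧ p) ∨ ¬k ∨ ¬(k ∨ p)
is always true.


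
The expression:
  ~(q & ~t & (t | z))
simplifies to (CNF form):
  t | ~q | ~z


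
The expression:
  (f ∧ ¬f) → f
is always true.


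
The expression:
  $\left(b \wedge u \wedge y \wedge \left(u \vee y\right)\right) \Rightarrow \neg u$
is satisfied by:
  {u: False, y: False, b: False}
  {b: True, u: False, y: False}
  {y: True, u: False, b: False}
  {b: True, y: True, u: False}
  {u: True, b: False, y: False}
  {b: True, u: True, y: False}
  {y: True, u: True, b: False}


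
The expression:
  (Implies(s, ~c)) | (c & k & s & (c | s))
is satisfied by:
  {k: True, s: False, c: False}
  {s: False, c: False, k: False}
  {k: True, c: True, s: False}
  {c: True, s: False, k: False}
  {k: True, s: True, c: False}
  {s: True, k: False, c: False}
  {k: True, c: True, s: True}


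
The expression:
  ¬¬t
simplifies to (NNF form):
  t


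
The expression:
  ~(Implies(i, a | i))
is never true.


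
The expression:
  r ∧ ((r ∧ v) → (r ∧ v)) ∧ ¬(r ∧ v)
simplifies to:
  r ∧ ¬v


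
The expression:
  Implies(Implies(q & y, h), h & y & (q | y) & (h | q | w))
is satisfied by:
  {y: True, q: True, h: True}
  {y: True, q: True, h: False}
  {y: True, h: True, q: False}


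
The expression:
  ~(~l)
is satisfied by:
  {l: True}


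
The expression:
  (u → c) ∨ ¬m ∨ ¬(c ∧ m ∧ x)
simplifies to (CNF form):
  True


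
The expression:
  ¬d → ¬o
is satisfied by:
  {d: True, o: False}
  {o: False, d: False}
  {o: True, d: True}


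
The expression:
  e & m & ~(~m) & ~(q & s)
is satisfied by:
  {m: True, e: True, s: False, q: False}
  {m: True, e: True, q: True, s: False}
  {m: True, e: True, s: True, q: False}


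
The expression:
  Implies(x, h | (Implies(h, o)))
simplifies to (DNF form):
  True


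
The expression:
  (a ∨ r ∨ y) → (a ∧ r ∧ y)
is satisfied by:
  {r: False, a: False, y: False}
  {a: True, y: True, r: True}


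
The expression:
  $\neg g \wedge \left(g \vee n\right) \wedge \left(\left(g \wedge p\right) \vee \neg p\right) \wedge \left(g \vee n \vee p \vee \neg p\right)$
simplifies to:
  $n \wedge \neg g \wedge \neg p$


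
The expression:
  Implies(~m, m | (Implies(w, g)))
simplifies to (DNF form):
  g | m | ~w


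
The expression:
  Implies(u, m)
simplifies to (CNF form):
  m | ~u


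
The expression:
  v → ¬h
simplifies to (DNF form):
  ¬h ∨ ¬v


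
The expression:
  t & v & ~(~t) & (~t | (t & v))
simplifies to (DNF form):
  t & v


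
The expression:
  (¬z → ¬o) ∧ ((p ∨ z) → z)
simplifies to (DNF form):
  z ∨ (¬o ∧ ¬p)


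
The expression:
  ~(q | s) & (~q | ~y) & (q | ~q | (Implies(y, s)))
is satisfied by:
  {q: False, s: False}


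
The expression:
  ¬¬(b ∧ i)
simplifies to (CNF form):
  b ∧ i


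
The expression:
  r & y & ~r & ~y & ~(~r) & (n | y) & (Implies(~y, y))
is never true.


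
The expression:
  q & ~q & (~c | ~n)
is never true.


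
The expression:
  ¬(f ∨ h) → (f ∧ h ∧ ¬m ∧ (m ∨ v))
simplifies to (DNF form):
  f ∨ h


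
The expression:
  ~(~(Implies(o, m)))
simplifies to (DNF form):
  m | ~o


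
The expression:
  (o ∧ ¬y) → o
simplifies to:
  True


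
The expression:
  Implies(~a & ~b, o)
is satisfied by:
  {a: True, b: True, o: True}
  {a: True, b: True, o: False}
  {a: True, o: True, b: False}
  {a: True, o: False, b: False}
  {b: True, o: True, a: False}
  {b: True, o: False, a: False}
  {o: True, b: False, a: False}


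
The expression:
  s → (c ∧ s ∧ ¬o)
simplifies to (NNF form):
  (c ∧ ¬o) ∨ ¬s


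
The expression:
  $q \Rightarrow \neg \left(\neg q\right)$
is always true.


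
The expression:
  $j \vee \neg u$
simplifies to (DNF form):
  $j \vee \neg u$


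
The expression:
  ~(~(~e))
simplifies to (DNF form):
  ~e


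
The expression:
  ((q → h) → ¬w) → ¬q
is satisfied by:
  {w: True, h: True, q: False}
  {w: True, h: False, q: False}
  {h: True, w: False, q: False}
  {w: False, h: False, q: False}
  {q: True, w: True, h: True}


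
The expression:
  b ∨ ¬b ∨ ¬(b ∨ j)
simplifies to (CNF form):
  True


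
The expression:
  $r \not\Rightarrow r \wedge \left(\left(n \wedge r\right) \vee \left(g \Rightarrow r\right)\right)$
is never true.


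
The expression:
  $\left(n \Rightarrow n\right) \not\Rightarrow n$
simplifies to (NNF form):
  $\neg n$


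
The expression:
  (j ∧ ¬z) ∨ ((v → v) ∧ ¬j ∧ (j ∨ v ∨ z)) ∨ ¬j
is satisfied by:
  {z: False, j: False}
  {j: True, z: False}
  {z: True, j: False}


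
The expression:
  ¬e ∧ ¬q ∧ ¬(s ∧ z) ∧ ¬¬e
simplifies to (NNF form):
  False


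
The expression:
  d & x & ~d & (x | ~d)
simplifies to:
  False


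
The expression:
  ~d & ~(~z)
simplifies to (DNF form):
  z & ~d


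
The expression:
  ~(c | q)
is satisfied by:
  {q: False, c: False}


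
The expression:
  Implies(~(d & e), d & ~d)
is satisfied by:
  {e: True, d: True}


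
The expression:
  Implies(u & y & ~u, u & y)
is always true.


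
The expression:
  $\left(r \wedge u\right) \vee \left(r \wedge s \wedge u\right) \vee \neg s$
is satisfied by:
  {u: True, r: True, s: False}
  {u: True, r: False, s: False}
  {r: True, u: False, s: False}
  {u: False, r: False, s: False}
  {u: True, s: True, r: True}


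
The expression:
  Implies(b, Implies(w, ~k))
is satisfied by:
  {w: False, k: False, b: False}
  {b: True, w: False, k: False}
  {k: True, w: False, b: False}
  {b: True, k: True, w: False}
  {w: True, b: False, k: False}
  {b: True, w: True, k: False}
  {k: True, w: True, b: False}


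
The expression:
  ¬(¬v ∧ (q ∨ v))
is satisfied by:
  {v: True, q: False}
  {q: False, v: False}
  {q: True, v: True}


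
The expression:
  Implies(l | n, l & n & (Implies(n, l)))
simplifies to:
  (l & n) | (~l & ~n)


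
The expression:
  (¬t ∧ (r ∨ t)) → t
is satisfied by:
  {t: True, r: False}
  {r: False, t: False}
  {r: True, t: True}


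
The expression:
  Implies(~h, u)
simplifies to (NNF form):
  h | u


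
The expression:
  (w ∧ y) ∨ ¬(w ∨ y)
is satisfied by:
  {w: False, y: False}
  {y: True, w: True}


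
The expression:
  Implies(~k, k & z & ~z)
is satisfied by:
  {k: True}


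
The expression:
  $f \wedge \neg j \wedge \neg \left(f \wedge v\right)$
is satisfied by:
  {f: True, v: False, j: False}


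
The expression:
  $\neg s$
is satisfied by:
  {s: False}


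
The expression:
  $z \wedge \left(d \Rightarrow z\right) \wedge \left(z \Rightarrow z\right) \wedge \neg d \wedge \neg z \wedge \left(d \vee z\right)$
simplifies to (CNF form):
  $\text{False}$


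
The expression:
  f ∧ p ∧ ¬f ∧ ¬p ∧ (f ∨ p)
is never true.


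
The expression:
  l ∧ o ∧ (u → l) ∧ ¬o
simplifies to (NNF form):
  False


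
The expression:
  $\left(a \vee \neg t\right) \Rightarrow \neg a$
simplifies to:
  $\neg a$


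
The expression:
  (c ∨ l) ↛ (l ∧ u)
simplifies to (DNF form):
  (c ∧ ¬l) ∨ (l ∧ ¬u)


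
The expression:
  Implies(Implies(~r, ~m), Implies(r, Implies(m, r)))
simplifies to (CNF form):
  True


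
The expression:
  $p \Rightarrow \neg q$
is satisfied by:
  {p: False, q: False}
  {q: True, p: False}
  {p: True, q: False}


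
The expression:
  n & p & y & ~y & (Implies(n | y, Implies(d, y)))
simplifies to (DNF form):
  False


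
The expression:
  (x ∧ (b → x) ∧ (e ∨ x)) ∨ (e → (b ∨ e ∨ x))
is always true.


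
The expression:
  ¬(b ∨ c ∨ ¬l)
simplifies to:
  l ∧ ¬b ∧ ¬c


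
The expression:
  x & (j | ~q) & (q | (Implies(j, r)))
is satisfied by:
  {r: True, x: True, q: False, j: False}
  {x: True, r: False, q: False, j: False}
  {r: True, j: True, x: True, q: False}
  {r: True, j: True, q: True, x: True}
  {j: True, q: True, x: True, r: False}


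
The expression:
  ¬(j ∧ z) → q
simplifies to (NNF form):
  q ∨ (j ∧ z)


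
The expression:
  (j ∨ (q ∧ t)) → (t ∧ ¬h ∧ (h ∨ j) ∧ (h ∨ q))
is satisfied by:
  {h: False, t: False, j: False, q: False}
  {q: True, h: False, t: False, j: False}
  {t: True, q: False, h: False, j: False}
  {h: True, q: False, t: False, j: False}
  {q: True, h: True, t: False, j: False}
  {t: True, h: True, q: False, j: False}
  {j: True, q: True, t: True, h: False}


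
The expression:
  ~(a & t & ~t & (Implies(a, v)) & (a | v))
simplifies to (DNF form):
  True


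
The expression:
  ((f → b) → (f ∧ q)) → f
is always true.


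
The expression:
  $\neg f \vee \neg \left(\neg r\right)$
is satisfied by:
  {r: True, f: False}
  {f: False, r: False}
  {f: True, r: True}


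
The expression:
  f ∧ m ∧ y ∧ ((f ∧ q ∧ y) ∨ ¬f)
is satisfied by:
  {m: True, f: True, y: True, q: True}


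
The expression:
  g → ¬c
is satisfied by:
  {g: False, c: False}
  {c: True, g: False}
  {g: True, c: False}


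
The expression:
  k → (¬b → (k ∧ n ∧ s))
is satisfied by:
  {n: True, b: True, s: True, k: False}
  {n: True, b: True, s: False, k: False}
  {b: True, s: True, k: False, n: False}
  {b: True, s: False, k: False, n: False}
  {n: True, s: True, k: False, b: False}
  {n: True, s: False, k: False, b: False}
  {s: True, n: False, k: False, b: False}
  {s: False, n: False, k: False, b: False}
  {n: True, b: True, k: True, s: True}
  {n: True, b: True, k: True, s: False}
  {b: True, k: True, s: True, n: False}
  {b: True, k: True, s: False, n: False}
  {n: True, k: True, s: True, b: False}


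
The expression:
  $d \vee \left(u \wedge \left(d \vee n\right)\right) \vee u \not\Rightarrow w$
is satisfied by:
  {d: True, u: True, n: True, w: False}
  {d: True, u: True, w: False, n: False}
  {d: True, u: True, n: True, w: True}
  {d: True, u: True, w: True, n: False}
  {d: True, n: True, w: False, u: False}
  {d: True, w: False, n: False, u: False}
  {d: True, n: True, w: True, u: False}
  {d: True, w: True, n: False, u: False}
  {n: True, u: True, w: False, d: False}
  {u: True, w: False, n: False, d: False}
  {n: True, u: True, w: True, d: False}


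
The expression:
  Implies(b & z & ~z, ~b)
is always true.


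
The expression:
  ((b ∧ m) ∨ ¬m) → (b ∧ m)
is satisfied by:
  {m: True}


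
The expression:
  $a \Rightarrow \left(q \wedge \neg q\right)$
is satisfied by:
  {a: False}


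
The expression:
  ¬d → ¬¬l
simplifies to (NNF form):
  d ∨ l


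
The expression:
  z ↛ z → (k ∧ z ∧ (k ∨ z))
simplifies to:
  True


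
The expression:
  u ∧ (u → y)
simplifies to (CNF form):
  u ∧ y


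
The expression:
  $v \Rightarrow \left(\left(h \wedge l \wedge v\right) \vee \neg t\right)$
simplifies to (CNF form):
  $\left(h \vee \neg t \vee \neg v\right) \wedge \left(l \vee \neg t \vee \neg v\right)$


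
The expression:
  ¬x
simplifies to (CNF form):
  ¬x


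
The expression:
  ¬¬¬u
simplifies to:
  ¬u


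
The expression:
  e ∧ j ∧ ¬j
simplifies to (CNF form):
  False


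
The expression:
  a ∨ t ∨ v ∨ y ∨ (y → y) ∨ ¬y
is always true.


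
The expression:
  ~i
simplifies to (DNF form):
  ~i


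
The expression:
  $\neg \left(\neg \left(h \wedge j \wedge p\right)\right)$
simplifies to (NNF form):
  $h \wedge j \wedge p$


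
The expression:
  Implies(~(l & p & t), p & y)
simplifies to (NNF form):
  p & (l | y) & (t | y)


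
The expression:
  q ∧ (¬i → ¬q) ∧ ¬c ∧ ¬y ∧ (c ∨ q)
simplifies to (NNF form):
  i ∧ q ∧ ¬c ∧ ¬y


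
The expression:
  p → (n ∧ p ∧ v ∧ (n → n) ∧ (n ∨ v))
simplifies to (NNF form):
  (n ∧ v) ∨ ¬p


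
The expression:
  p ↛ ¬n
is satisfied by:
  {p: True, n: True}


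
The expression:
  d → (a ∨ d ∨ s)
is always true.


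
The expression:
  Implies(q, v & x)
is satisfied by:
  {v: True, x: True, q: False}
  {v: True, x: False, q: False}
  {x: True, v: False, q: False}
  {v: False, x: False, q: False}
  {q: True, v: True, x: True}


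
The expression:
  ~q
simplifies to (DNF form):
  ~q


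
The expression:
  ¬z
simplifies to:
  ¬z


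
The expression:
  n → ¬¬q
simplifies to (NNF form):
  q ∨ ¬n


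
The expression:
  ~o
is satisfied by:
  {o: False}


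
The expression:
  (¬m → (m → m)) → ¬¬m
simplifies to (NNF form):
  m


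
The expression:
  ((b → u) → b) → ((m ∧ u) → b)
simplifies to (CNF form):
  True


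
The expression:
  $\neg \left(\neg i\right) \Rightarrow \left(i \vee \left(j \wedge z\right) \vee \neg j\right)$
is always true.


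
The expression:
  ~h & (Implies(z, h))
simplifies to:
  ~h & ~z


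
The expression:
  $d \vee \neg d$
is always true.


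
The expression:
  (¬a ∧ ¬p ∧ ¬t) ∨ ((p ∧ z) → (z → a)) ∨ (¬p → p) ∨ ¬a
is always true.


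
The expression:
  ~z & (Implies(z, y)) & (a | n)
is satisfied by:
  {n: True, a: True, z: False}
  {n: True, a: False, z: False}
  {a: True, n: False, z: False}


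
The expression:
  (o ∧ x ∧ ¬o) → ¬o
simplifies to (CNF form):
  True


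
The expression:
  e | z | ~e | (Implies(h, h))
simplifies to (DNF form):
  True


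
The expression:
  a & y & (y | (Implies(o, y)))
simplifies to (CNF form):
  a & y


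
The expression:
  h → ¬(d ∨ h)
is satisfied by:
  {h: False}


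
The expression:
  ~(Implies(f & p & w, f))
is never true.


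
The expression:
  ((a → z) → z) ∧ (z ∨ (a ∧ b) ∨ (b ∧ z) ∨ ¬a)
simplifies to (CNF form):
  (a ∨ z) ∧ (b ∨ z)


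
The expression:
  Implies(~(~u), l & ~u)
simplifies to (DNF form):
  ~u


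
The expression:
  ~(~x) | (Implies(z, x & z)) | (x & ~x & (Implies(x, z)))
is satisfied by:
  {x: True, z: False}
  {z: False, x: False}
  {z: True, x: True}


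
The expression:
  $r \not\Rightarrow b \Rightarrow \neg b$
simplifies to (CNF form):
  $\text{True}$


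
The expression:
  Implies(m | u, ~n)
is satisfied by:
  {m: False, n: False, u: False}
  {u: True, m: False, n: False}
  {m: True, u: False, n: False}
  {u: True, m: True, n: False}
  {n: True, u: False, m: False}


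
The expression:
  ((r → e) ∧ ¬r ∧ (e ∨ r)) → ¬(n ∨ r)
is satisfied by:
  {r: True, e: False, n: False}
  {e: False, n: False, r: False}
  {r: True, n: True, e: False}
  {n: True, e: False, r: False}
  {r: True, e: True, n: False}
  {e: True, r: False, n: False}
  {r: True, n: True, e: True}


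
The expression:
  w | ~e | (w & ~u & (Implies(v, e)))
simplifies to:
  w | ~e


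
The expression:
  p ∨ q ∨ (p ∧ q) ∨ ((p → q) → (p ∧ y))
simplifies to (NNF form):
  p ∨ q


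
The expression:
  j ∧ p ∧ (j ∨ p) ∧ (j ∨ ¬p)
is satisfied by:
  {p: True, j: True}


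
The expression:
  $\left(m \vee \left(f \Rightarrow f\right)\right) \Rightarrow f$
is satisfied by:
  {f: True}


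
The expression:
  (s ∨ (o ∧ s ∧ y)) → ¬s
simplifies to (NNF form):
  ¬s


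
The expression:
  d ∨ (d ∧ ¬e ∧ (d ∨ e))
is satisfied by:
  {d: True}


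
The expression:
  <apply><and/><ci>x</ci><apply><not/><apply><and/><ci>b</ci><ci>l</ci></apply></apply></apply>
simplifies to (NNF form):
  <apply><and/><ci>x</ci><apply><or/><apply><not/><ci>b</ci></apply><apply><not/><ci>l</ci></apply></apply></apply>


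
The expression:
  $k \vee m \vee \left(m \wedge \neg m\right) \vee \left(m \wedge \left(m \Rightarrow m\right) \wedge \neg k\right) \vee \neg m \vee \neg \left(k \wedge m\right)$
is always true.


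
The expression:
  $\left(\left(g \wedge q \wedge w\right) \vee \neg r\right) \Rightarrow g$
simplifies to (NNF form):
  $g \vee r$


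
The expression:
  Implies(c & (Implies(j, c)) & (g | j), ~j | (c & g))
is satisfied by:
  {g: True, c: False, j: False}
  {c: False, j: False, g: False}
  {j: True, g: True, c: False}
  {j: True, c: False, g: False}
  {g: True, c: True, j: False}
  {c: True, g: False, j: False}
  {j: True, c: True, g: True}


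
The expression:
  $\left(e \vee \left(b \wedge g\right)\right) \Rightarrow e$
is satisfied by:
  {e: True, g: False, b: False}
  {g: False, b: False, e: False}
  {b: True, e: True, g: False}
  {b: True, g: False, e: False}
  {e: True, g: True, b: False}
  {g: True, e: False, b: False}
  {b: True, g: True, e: True}


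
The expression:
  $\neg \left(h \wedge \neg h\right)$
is always true.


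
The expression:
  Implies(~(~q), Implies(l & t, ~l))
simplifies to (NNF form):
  ~l | ~q | ~t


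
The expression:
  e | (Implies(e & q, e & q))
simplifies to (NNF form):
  True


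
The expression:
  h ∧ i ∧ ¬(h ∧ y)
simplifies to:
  h ∧ i ∧ ¬y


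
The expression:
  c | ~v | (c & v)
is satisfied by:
  {c: True, v: False}
  {v: False, c: False}
  {v: True, c: True}


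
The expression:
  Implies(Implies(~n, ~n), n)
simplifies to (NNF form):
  n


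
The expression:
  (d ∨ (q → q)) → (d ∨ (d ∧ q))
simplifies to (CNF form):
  d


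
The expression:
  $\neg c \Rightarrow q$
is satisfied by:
  {q: True, c: True}
  {q: True, c: False}
  {c: True, q: False}


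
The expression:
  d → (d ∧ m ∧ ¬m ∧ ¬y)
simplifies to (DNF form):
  ¬d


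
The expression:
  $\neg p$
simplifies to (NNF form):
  $\neg p$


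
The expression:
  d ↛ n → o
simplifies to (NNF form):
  n ∨ o ∨ ¬d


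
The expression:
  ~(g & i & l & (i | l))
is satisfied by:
  {l: False, i: False, g: False}
  {g: True, l: False, i: False}
  {i: True, l: False, g: False}
  {g: True, i: True, l: False}
  {l: True, g: False, i: False}
  {g: True, l: True, i: False}
  {i: True, l: True, g: False}


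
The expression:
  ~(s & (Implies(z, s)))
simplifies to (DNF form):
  ~s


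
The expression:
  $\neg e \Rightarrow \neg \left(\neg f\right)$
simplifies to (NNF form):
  $e \vee f$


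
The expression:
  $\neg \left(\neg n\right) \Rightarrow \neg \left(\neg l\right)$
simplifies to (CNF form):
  $l \vee \neg n$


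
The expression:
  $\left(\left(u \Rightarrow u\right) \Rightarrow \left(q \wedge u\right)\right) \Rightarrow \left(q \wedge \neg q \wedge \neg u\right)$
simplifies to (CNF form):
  $\neg q \vee \neg u$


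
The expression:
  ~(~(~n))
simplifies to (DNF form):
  ~n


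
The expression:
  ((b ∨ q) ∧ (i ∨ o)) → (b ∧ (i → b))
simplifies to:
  b ∨ (¬i ∧ ¬o) ∨ ¬q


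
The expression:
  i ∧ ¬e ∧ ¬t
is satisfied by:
  {i: True, e: False, t: False}


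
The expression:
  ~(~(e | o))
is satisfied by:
  {o: True, e: True}
  {o: True, e: False}
  {e: True, o: False}


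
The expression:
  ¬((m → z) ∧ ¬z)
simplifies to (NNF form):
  m ∨ z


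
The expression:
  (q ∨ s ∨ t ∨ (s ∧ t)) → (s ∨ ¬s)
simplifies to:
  True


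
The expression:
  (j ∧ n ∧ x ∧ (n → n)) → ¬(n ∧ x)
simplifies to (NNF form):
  ¬j ∨ ¬n ∨ ¬x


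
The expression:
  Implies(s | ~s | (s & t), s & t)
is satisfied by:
  {t: True, s: True}


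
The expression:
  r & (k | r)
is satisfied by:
  {r: True}


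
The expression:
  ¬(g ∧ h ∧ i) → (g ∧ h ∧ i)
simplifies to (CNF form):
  g ∧ h ∧ i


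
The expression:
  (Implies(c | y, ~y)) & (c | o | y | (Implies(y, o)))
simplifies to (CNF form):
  ~y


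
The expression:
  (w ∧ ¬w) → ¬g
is always true.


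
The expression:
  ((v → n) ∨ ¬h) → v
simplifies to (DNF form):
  v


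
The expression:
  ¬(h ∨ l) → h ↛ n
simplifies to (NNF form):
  h ∨ l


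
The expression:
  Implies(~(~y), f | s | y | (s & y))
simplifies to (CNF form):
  True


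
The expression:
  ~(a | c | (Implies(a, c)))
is never true.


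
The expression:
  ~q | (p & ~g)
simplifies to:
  ~q | (p & ~g)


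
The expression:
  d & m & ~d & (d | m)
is never true.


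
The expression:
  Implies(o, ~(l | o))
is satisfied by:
  {o: False}


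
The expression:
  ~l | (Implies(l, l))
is always true.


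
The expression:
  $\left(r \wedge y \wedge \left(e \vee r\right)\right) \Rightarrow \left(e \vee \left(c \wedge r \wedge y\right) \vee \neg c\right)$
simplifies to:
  $\text{True}$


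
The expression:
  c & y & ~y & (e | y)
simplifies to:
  False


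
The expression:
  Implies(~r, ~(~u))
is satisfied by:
  {r: True, u: True}
  {r: True, u: False}
  {u: True, r: False}


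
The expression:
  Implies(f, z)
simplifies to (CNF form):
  z | ~f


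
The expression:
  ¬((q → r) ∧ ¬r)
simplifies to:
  q ∨ r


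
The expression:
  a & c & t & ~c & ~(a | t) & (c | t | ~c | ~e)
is never true.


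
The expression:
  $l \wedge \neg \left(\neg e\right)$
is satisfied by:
  {e: True, l: True}


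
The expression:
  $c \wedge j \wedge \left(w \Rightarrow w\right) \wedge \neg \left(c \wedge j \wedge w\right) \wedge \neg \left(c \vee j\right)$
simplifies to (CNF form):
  $\text{False}$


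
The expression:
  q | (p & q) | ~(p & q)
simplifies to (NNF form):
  True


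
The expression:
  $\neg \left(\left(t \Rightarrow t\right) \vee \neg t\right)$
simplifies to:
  $\text{False}$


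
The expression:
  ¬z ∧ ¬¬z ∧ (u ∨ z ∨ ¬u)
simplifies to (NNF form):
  False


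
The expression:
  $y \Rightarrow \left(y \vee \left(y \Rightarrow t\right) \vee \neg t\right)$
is always true.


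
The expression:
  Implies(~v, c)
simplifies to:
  c | v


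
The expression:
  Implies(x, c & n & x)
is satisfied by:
  {n: True, c: True, x: False}
  {n: True, c: False, x: False}
  {c: True, n: False, x: False}
  {n: False, c: False, x: False}
  {n: True, x: True, c: True}


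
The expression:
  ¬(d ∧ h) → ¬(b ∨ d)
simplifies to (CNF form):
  (d ∨ ¬b) ∧ (d ∨ ¬d) ∧ (h ∨ ¬b) ∧ (h ∨ ¬d)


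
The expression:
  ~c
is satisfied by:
  {c: False}


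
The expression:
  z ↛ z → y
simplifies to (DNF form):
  True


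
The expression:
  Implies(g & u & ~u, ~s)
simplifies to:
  True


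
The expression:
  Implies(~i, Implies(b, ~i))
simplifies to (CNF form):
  True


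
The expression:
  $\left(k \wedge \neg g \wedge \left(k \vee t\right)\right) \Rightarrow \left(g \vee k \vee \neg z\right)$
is always true.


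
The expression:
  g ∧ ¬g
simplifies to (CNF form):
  False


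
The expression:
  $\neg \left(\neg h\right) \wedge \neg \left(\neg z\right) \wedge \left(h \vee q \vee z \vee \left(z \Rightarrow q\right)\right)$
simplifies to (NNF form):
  $h \wedge z$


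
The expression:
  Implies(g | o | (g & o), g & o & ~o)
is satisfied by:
  {g: False, o: False}


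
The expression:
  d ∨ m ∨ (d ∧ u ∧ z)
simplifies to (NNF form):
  d ∨ m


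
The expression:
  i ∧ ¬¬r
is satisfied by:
  {r: True, i: True}


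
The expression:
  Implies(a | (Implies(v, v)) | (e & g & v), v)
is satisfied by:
  {v: True}


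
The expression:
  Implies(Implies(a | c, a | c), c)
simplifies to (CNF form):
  c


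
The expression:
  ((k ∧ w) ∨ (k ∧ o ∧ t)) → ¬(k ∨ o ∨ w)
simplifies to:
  (¬o ∧ ¬w) ∨ (¬t ∧ ¬w) ∨ ¬k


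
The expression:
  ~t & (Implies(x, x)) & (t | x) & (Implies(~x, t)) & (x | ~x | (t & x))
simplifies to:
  x & ~t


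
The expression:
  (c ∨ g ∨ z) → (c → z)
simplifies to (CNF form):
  z ∨ ¬c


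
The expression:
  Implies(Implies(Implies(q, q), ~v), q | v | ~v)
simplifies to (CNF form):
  True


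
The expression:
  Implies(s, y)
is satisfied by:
  {y: True, s: False}
  {s: False, y: False}
  {s: True, y: True}


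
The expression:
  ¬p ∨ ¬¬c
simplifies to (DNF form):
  c ∨ ¬p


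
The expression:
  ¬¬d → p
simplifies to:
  p ∨ ¬d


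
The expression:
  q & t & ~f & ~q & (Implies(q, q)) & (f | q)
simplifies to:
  False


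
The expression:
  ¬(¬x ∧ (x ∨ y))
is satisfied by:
  {x: True, y: False}
  {y: False, x: False}
  {y: True, x: True}


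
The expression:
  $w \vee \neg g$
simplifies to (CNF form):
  $w \vee \neg g$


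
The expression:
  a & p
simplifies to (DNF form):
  a & p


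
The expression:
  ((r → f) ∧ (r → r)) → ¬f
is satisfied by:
  {f: False}


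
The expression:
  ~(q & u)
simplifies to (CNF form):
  ~q | ~u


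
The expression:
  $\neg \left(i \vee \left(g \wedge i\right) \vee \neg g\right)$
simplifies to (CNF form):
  $g \wedge \neg i$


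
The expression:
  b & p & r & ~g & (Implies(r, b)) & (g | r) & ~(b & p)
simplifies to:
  False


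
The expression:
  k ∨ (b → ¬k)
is always true.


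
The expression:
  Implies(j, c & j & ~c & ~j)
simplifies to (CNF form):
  ~j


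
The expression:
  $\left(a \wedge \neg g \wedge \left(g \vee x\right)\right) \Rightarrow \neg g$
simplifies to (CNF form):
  $\text{True}$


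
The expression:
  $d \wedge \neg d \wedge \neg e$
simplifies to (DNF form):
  $\text{False}$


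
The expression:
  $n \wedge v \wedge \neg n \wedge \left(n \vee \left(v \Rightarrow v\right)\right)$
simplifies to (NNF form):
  $\text{False}$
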